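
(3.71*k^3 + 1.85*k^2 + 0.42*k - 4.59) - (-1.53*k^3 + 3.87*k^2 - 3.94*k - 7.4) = 5.24*k^3 - 2.02*k^2 + 4.36*k + 2.81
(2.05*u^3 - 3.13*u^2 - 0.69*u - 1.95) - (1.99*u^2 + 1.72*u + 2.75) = 2.05*u^3 - 5.12*u^2 - 2.41*u - 4.7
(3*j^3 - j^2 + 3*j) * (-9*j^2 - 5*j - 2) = -27*j^5 - 6*j^4 - 28*j^3 - 13*j^2 - 6*j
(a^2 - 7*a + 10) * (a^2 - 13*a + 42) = a^4 - 20*a^3 + 143*a^2 - 424*a + 420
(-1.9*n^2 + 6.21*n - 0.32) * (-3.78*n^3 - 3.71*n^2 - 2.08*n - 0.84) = 7.182*n^5 - 16.4248*n^4 - 17.8775*n^3 - 10.1336*n^2 - 4.5508*n + 0.2688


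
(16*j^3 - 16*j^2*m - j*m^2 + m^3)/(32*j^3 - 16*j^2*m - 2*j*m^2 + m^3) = (j - m)/(2*j - m)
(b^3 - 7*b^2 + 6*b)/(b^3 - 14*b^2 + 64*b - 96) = b*(b - 1)/(b^2 - 8*b + 16)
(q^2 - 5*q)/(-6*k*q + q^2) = (5 - q)/(6*k - q)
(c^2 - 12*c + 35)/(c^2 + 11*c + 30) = (c^2 - 12*c + 35)/(c^2 + 11*c + 30)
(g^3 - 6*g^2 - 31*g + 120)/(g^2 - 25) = (g^2 - 11*g + 24)/(g - 5)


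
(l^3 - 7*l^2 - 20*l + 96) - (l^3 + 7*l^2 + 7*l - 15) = -14*l^2 - 27*l + 111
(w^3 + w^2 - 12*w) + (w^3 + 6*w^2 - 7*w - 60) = 2*w^3 + 7*w^2 - 19*w - 60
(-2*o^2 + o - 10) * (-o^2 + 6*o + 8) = 2*o^4 - 13*o^3 - 52*o - 80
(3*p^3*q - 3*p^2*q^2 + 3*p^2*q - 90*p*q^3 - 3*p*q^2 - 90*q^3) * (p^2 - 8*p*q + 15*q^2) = 3*p^5*q - 27*p^4*q^2 + 3*p^4*q - 21*p^3*q^3 - 27*p^3*q^2 + 675*p^2*q^4 - 21*p^2*q^3 - 1350*p*q^5 + 675*p*q^4 - 1350*q^5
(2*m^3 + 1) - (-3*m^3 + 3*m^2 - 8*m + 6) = 5*m^3 - 3*m^2 + 8*m - 5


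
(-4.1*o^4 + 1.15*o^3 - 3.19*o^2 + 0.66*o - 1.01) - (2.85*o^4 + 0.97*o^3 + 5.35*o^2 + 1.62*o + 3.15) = -6.95*o^4 + 0.18*o^3 - 8.54*o^2 - 0.96*o - 4.16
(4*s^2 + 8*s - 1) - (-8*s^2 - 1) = 12*s^2 + 8*s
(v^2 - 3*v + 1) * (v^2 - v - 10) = v^4 - 4*v^3 - 6*v^2 + 29*v - 10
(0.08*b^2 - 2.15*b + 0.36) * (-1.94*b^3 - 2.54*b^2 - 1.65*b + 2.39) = -0.1552*b^5 + 3.9678*b^4 + 4.6306*b^3 + 2.8243*b^2 - 5.7325*b + 0.8604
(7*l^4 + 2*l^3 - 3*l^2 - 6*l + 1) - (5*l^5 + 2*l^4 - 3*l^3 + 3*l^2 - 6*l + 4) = -5*l^5 + 5*l^4 + 5*l^3 - 6*l^2 - 3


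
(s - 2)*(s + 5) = s^2 + 3*s - 10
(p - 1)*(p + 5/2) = p^2 + 3*p/2 - 5/2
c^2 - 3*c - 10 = (c - 5)*(c + 2)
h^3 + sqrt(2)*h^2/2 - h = h*(h - sqrt(2)/2)*(h + sqrt(2))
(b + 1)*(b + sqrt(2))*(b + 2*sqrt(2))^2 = b^4 + b^3 + 5*sqrt(2)*b^3 + 5*sqrt(2)*b^2 + 16*b^2 + 8*sqrt(2)*b + 16*b + 8*sqrt(2)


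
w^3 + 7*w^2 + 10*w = w*(w + 2)*(w + 5)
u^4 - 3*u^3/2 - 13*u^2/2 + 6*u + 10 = (u - 5/2)*(u - 2)*(u + 1)*(u + 2)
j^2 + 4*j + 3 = (j + 1)*(j + 3)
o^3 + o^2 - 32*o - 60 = (o - 6)*(o + 2)*(o + 5)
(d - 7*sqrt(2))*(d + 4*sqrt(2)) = d^2 - 3*sqrt(2)*d - 56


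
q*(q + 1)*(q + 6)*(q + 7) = q^4 + 14*q^3 + 55*q^2 + 42*q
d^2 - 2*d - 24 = (d - 6)*(d + 4)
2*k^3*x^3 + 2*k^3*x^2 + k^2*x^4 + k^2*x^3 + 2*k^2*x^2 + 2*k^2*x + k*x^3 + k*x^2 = x*(2*k + x)*(k*x + 1)*(k*x + k)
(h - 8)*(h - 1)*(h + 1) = h^3 - 8*h^2 - h + 8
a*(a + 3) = a^2 + 3*a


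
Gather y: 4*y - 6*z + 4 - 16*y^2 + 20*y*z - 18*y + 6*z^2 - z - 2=-16*y^2 + y*(20*z - 14) + 6*z^2 - 7*z + 2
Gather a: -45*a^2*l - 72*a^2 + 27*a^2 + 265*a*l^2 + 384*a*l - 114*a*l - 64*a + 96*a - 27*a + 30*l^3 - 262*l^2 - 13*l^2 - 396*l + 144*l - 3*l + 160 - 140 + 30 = a^2*(-45*l - 45) + a*(265*l^2 + 270*l + 5) + 30*l^3 - 275*l^2 - 255*l + 50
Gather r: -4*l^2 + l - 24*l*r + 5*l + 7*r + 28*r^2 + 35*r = -4*l^2 + 6*l + 28*r^2 + r*(42 - 24*l)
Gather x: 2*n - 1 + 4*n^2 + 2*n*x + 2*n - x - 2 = 4*n^2 + 4*n + x*(2*n - 1) - 3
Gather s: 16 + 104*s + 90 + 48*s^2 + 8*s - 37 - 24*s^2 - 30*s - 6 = 24*s^2 + 82*s + 63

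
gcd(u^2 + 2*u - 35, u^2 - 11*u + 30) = u - 5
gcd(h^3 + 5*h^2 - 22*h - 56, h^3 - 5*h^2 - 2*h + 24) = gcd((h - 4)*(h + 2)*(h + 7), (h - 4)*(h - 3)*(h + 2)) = h^2 - 2*h - 8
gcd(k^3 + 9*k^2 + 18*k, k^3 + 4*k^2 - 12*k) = k^2 + 6*k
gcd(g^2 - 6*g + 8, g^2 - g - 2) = g - 2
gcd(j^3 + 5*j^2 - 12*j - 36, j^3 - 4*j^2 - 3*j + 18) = j^2 - j - 6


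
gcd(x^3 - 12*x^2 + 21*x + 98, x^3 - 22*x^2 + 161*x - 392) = x^2 - 14*x + 49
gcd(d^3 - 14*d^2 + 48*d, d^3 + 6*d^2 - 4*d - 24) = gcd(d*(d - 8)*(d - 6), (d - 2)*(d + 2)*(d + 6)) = 1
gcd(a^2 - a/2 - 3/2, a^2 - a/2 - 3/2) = a^2 - a/2 - 3/2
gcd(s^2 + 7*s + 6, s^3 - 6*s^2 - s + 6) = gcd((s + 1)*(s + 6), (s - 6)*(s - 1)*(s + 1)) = s + 1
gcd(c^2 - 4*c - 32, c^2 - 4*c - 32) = c^2 - 4*c - 32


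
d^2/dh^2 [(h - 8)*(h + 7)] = 2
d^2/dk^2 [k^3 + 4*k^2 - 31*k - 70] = 6*k + 8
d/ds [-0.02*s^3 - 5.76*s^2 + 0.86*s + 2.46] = -0.06*s^2 - 11.52*s + 0.86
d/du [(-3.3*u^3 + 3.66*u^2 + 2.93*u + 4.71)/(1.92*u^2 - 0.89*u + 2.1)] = (-6.336*u^4 + 5.874*u^3 - 29.673*u^2 - 2.71439999999999*u + 10.3449)/(3.6864*u^4 - 3.4176*u^3 + 8.8561*u^2 - 3.738*u + 4.41)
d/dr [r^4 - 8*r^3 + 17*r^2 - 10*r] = 4*r^3 - 24*r^2 + 34*r - 10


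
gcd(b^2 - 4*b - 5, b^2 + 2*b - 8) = 1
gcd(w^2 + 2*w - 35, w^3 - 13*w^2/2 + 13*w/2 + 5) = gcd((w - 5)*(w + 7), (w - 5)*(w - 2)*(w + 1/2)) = w - 5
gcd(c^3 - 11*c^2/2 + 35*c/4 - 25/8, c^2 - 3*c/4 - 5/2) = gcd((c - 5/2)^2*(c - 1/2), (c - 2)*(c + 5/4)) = 1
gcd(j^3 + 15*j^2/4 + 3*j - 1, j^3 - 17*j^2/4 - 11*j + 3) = j^2 + 7*j/4 - 1/2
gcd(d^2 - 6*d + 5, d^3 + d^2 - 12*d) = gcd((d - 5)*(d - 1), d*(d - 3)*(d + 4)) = 1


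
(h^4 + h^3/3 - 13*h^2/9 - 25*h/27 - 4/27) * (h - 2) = h^5 - 5*h^4/3 - 19*h^3/9 + 53*h^2/27 + 46*h/27 + 8/27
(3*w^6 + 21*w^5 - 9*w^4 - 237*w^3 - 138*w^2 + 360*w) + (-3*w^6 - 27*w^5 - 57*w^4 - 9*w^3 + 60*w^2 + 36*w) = -6*w^5 - 66*w^4 - 246*w^3 - 78*w^2 + 396*w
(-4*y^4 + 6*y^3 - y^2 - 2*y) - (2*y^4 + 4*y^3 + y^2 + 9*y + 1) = -6*y^4 + 2*y^3 - 2*y^2 - 11*y - 1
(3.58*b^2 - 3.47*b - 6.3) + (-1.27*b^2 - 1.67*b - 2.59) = 2.31*b^2 - 5.14*b - 8.89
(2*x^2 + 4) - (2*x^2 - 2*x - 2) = 2*x + 6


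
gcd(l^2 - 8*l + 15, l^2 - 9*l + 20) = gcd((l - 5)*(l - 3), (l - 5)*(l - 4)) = l - 5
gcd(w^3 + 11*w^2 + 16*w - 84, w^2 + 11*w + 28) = w + 7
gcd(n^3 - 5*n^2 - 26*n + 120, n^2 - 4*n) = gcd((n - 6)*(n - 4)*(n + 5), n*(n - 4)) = n - 4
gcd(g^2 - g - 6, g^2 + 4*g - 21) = g - 3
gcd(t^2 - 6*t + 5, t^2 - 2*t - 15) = t - 5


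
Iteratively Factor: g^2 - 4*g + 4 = (g - 2)*(g - 2)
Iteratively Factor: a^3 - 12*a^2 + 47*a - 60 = (a - 5)*(a^2 - 7*a + 12) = (a - 5)*(a - 3)*(a - 4)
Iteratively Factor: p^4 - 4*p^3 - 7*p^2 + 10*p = (p - 1)*(p^3 - 3*p^2 - 10*p) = p*(p - 1)*(p^2 - 3*p - 10) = p*(p - 5)*(p - 1)*(p + 2)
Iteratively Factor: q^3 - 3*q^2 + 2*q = (q)*(q^2 - 3*q + 2) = q*(q - 2)*(q - 1)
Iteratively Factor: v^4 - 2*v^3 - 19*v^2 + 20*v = (v + 4)*(v^3 - 6*v^2 + 5*v) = (v - 5)*(v + 4)*(v^2 - v) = v*(v - 5)*(v + 4)*(v - 1)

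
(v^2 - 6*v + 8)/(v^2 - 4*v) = (v - 2)/v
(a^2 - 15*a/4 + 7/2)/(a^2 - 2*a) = (a - 7/4)/a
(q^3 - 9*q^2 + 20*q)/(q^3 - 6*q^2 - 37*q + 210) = q*(q - 4)/(q^2 - q - 42)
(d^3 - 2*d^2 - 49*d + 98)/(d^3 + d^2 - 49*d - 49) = (d - 2)/(d + 1)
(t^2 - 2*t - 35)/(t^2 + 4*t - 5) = (t - 7)/(t - 1)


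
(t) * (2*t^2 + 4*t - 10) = 2*t^3 + 4*t^2 - 10*t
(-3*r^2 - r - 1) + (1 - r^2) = -4*r^2 - r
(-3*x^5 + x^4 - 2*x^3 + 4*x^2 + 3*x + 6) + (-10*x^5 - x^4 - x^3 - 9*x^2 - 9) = -13*x^5 - 3*x^3 - 5*x^2 + 3*x - 3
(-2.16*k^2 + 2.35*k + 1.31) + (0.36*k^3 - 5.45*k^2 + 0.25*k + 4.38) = 0.36*k^3 - 7.61*k^2 + 2.6*k + 5.69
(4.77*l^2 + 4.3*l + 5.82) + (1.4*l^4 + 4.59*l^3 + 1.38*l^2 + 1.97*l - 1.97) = 1.4*l^4 + 4.59*l^3 + 6.15*l^2 + 6.27*l + 3.85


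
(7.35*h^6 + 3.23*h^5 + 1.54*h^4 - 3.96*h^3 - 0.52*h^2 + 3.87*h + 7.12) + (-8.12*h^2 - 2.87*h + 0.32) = 7.35*h^6 + 3.23*h^5 + 1.54*h^4 - 3.96*h^3 - 8.64*h^2 + 1.0*h + 7.44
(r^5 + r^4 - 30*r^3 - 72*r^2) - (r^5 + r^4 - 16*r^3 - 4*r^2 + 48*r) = -14*r^3 - 68*r^2 - 48*r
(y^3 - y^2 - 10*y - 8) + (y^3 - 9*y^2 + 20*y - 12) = 2*y^3 - 10*y^2 + 10*y - 20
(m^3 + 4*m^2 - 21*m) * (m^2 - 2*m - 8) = m^5 + 2*m^4 - 37*m^3 + 10*m^2 + 168*m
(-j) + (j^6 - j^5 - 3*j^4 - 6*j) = j^6 - j^5 - 3*j^4 - 7*j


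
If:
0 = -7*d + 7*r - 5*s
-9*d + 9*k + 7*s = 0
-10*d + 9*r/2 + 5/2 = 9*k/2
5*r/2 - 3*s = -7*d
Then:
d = -85/1446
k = 1945/6507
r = -280/723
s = -665/1446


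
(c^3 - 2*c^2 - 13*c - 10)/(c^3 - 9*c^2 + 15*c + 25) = (c + 2)/(c - 5)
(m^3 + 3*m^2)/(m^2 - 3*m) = m*(m + 3)/(m - 3)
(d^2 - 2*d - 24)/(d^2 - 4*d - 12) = (d + 4)/(d + 2)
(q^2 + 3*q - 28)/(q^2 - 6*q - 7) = (-q^2 - 3*q + 28)/(-q^2 + 6*q + 7)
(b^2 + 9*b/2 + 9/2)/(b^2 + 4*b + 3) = (b + 3/2)/(b + 1)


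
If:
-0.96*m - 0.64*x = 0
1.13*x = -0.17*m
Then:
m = 0.00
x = 0.00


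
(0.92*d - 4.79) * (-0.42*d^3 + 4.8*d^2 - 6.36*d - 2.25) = -0.3864*d^4 + 6.4278*d^3 - 28.8432*d^2 + 28.3944*d + 10.7775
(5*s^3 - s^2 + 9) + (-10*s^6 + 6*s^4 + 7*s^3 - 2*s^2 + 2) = -10*s^6 + 6*s^4 + 12*s^3 - 3*s^2 + 11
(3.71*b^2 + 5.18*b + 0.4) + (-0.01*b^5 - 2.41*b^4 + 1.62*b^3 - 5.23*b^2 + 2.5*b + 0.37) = -0.01*b^5 - 2.41*b^4 + 1.62*b^3 - 1.52*b^2 + 7.68*b + 0.77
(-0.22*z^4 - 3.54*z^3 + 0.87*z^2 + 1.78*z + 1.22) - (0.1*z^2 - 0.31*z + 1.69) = -0.22*z^4 - 3.54*z^3 + 0.77*z^2 + 2.09*z - 0.47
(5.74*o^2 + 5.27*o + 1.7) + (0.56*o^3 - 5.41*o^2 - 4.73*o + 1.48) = 0.56*o^3 + 0.33*o^2 + 0.539999999999999*o + 3.18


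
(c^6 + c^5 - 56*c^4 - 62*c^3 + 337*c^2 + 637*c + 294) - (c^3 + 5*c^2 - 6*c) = c^6 + c^5 - 56*c^4 - 63*c^3 + 332*c^2 + 643*c + 294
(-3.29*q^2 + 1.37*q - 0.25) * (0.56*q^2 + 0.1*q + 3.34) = -1.8424*q^4 + 0.4382*q^3 - 10.9916*q^2 + 4.5508*q - 0.835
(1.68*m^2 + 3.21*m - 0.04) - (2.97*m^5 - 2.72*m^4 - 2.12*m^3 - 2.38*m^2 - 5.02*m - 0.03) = -2.97*m^5 + 2.72*m^4 + 2.12*m^3 + 4.06*m^2 + 8.23*m - 0.01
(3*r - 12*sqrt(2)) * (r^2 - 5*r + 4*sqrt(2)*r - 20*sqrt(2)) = 3*r^3 - 15*r^2 - 96*r + 480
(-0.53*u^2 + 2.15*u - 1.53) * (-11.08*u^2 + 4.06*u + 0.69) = 5.8724*u^4 - 25.9738*u^3 + 25.3157*u^2 - 4.7283*u - 1.0557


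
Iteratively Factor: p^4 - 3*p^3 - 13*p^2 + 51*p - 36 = (p - 3)*(p^3 - 13*p + 12) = (p - 3)*(p + 4)*(p^2 - 4*p + 3) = (p - 3)*(p - 1)*(p + 4)*(p - 3)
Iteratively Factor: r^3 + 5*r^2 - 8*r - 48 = (r + 4)*(r^2 + r - 12) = (r + 4)^2*(r - 3)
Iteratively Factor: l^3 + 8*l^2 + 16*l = (l + 4)*(l^2 + 4*l) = l*(l + 4)*(l + 4)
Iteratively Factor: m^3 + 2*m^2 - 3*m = (m)*(m^2 + 2*m - 3) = m*(m + 3)*(m - 1)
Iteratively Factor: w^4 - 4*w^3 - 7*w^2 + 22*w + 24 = (w - 4)*(w^3 - 7*w - 6) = (w - 4)*(w - 3)*(w^2 + 3*w + 2) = (w - 4)*(w - 3)*(w + 2)*(w + 1)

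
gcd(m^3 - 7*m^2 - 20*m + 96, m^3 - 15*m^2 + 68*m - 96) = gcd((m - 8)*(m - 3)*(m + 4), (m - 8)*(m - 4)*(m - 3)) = m^2 - 11*m + 24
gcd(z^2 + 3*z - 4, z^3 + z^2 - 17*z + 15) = z - 1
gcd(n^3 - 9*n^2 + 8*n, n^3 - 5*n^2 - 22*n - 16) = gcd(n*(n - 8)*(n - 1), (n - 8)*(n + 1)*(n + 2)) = n - 8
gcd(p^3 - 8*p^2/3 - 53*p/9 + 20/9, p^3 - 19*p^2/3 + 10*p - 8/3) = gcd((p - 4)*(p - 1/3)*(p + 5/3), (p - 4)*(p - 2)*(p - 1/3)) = p^2 - 13*p/3 + 4/3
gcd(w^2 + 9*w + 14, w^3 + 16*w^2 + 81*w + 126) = w + 7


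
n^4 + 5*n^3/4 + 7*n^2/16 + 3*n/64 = n*(n + 1/4)^2*(n + 3/4)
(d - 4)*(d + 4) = d^2 - 16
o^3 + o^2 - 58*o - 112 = (o - 8)*(o + 2)*(o + 7)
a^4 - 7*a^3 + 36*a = a*(a - 6)*(a - 3)*(a + 2)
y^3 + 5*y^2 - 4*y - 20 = (y - 2)*(y + 2)*(y + 5)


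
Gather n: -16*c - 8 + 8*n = -16*c + 8*n - 8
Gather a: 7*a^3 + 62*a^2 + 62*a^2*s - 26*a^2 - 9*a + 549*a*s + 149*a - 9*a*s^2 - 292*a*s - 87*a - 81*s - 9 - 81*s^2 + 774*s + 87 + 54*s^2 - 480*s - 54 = 7*a^3 + a^2*(62*s + 36) + a*(-9*s^2 + 257*s + 53) - 27*s^2 + 213*s + 24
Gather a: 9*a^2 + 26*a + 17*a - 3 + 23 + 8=9*a^2 + 43*a + 28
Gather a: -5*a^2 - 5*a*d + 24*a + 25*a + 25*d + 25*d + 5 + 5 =-5*a^2 + a*(49 - 5*d) + 50*d + 10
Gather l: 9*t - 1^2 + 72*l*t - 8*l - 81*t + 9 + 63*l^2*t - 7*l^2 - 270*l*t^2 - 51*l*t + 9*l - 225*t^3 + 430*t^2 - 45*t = l^2*(63*t - 7) + l*(-270*t^2 + 21*t + 1) - 225*t^3 + 430*t^2 - 117*t + 8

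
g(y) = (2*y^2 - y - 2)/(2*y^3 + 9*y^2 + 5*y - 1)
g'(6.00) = 0.00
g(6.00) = 0.08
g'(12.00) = 0.00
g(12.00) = 0.06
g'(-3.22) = -3.75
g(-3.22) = 2.33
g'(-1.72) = -0.16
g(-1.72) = 0.82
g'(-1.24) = 0.24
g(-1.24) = 0.82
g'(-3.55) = -19.50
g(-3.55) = 5.15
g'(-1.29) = 0.16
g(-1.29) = 0.81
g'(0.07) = 36.57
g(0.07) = 3.40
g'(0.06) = 29.28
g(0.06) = 3.08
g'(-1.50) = -0.04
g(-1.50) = 0.80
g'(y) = (4*y - 1)/(2*y^3 + 9*y^2 + 5*y - 1) + (-6*y^2 - 18*y - 5)*(2*y^2 - y - 2)/(2*y^3 + 9*y^2 + 5*y - 1)^2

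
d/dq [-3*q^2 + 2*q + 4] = 2 - 6*q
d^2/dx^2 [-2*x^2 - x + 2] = -4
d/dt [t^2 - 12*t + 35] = 2*t - 12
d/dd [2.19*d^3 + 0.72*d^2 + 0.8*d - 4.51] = 6.57*d^2 + 1.44*d + 0.8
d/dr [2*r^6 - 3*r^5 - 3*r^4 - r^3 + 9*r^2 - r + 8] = 12*r^5 - 15*r^4 - 12*r^3 - 3*r^2 + 18*r - 1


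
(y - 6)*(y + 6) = y^2 - 36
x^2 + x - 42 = (x - 6)*(x + 7)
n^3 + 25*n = n*(n - 5*I)*(n + 5*I)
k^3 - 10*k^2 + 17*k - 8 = (k - 8)*(k - 1)^2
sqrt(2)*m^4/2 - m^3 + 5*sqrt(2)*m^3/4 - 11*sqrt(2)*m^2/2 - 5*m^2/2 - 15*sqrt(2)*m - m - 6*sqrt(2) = (m/2 + 1)*(m - 3*sqrt(2))*(m + 2*sqrt(2))*(sqrt(2)*m + sqrt(2)/2)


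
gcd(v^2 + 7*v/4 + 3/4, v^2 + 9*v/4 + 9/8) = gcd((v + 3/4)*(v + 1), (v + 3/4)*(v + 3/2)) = v + 3/4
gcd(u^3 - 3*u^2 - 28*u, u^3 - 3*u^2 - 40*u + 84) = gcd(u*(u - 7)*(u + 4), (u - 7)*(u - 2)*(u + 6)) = u - 7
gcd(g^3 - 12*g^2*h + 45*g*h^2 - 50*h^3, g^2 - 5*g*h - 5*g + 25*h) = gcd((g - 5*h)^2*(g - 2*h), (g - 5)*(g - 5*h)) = g - 5*h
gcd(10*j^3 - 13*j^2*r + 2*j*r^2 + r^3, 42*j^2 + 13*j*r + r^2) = 1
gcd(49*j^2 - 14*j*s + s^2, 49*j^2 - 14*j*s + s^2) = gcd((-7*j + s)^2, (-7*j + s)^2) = 49*j^2 - 14*j*s + s^2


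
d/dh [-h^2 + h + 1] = 1 - 2*h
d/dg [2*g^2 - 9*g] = 4*g - 9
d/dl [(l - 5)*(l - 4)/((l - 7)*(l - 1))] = (l^2 - 26*l + 97)/(l^4 - 16*l^3 + 78*l^2 - 112*l + 49)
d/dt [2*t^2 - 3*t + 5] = 4*t - 3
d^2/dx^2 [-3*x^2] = -6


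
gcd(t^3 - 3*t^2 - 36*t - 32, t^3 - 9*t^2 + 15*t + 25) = t + 1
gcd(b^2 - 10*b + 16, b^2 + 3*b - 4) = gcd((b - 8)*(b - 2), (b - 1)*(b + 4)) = 1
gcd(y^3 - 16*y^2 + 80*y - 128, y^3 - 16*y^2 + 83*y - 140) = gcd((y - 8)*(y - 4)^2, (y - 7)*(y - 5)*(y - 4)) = y - 4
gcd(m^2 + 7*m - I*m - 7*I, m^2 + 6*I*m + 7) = m - I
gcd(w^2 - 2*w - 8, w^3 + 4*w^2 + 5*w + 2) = w + 2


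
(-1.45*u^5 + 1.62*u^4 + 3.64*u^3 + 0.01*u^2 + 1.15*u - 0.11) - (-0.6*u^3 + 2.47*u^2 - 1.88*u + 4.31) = -1.45*u^5 + 1.62*u^4 + 4.24*u^3 - 2.46*u^2 + 3.03*u - 4.42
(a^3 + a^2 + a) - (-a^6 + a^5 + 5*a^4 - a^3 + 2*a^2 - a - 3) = a^6 - a^5 - 5*a^4 + 2*a^3 - a^2 + 2*a + 3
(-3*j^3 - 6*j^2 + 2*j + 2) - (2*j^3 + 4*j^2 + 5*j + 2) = -5*j^3 - 10*j^2 - 3*j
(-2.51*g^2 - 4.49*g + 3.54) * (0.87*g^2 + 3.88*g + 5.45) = -2.1837*g^4 - 13.6451*g^3 - 28.0209*g^2 - 10.7353*g + 19.293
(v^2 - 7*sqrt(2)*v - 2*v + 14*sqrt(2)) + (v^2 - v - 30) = 2*v^2 - 7*sqrt(2)*v - 3*v - 30 + 14*sqrt(2)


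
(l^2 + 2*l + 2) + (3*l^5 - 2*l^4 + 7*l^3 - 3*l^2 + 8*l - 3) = 3*l^5 - 2*l^4 + 7*l^3 - 2*l^2 + 10*l - 1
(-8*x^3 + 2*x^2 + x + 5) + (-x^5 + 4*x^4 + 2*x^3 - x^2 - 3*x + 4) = -x^5 + 4*x^4 - 6*x^3 + x^2 - 2*x + 9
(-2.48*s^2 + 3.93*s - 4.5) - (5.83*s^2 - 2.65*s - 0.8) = -8.31*s^2 + 6.58*s - 3.7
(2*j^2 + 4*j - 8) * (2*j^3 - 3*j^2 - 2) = 4*j^5 + 2*j^4 - 28*j^3 + 20*j^2 - 8*j + 16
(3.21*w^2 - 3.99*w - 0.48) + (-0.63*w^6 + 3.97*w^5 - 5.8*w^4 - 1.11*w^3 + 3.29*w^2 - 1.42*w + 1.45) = -0.63*w^6 + 3.97*w^5 - 5.8*w^4 - 1.11*w^3 + 6.5*w^2 - 5.41*w + 0.97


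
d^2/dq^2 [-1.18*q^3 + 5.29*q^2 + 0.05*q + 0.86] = 10.58 - 7.08*q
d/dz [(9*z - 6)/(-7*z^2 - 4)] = 3*(21*z^2 - 28*z - 12)/(49*z^4 + 56*z^2 + 16)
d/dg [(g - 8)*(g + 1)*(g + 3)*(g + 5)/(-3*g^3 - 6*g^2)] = (-g^5 - 4*g^4 - 51*g^3 - 338*g^2 - 698*g - 480)/(3*g^3*(g^2 + 4*g + 4))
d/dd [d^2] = 2*d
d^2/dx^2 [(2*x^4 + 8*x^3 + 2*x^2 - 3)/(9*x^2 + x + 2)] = 2*(162*x^6 + 54*x^5 + 114*x^4 - 122*x^3 - 741*x^2 + 15*x + 59)/(729*x^6 + 243*x^5 + 513*x^4 + 109*x^3 + 114*x^2 + 12*x + 8)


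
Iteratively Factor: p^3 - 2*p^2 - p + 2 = (p - 2)*(p^2 - 1) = (p - 2)*(p + 1)*(p - 1)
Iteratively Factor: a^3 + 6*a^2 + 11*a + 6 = (a + 3)*(a^2 + 3*a + 2) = (a + 2)*(a + 3)*(a + 1)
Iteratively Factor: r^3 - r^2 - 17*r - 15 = (r + 3)*(r^2 - 4*r - 5) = (r + 1)*(r + 3)*(r - 5)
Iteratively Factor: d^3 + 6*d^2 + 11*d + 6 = (d + 2)*(d^2 + 4*d + 3) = (d + 2)*(d + 3)*(d + 1)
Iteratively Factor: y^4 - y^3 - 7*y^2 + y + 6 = (y + 2)*(y^3 - 3*y^2 - y + 3) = (y - 3)*(y + 2)*(y^2 - 1) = (y - 3)*(y - 1)*(y + 2)*(y + 1)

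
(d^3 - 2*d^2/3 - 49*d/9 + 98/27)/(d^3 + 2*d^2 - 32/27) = (9*d^2 - 49)/(9*d^2 + 24*d + 16)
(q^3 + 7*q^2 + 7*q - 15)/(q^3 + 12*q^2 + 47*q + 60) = (q - 1)/(q + 4)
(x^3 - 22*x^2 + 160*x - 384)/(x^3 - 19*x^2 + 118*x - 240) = (x - 8)/(x - 5)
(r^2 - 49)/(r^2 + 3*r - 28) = (r - 7)/(r - 4)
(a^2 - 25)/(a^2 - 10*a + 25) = (a + 5)/(a - 5)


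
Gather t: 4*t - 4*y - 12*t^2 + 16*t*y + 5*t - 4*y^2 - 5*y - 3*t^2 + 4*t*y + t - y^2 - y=-15*t^2 + t*(20*y + 10) - 5*y^2 - 10*y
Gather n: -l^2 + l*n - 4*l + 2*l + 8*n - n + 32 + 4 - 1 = -l^2 - 2*l + n*(l + 7) + 35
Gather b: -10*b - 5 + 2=-10*b - 3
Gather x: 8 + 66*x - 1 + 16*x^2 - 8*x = 16*x^2 + 58*x + 7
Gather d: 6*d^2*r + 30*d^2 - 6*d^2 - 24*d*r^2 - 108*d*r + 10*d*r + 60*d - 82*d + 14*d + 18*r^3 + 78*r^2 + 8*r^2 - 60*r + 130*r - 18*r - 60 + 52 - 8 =d^2*(6*r + 24) + d*(-24*r^2 - 98*r - 8) + 18*r^3 + 86*r^2 + 52*r - 16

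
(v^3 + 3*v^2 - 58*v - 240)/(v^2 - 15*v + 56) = (v^2 + 11*v + 30)/(v - 7)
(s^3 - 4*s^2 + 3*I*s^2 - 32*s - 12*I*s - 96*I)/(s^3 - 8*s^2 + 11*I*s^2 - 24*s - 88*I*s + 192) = (s + 4)/(s + 8*I)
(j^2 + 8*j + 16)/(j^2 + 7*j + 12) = (j + 4)/(j + 3)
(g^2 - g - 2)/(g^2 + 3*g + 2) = (g - 2)/(g + 2)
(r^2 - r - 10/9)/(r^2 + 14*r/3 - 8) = (9*r^2 - 9*r - 10)/(3*(3*r^2 + 14*r - 24))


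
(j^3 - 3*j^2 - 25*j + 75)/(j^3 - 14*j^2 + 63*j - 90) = (j + 5)/(j - 6)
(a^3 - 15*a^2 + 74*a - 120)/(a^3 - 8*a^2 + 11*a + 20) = (a - 6)/(a + 1)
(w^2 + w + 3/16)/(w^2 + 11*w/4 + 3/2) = (w + 1/4)/(w + 2)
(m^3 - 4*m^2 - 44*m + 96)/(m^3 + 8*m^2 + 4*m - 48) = (m - 8)/(m + 4)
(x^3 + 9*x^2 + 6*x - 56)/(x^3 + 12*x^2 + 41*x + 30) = (x^3 + 9*x^2 + 6*x - 56)/(x^3 + 12*x^2 + 41*x + 30)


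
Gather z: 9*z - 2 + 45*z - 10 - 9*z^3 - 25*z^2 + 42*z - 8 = -9*z^3 - 25*z^2 + 96*z - 20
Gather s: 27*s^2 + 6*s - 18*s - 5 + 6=27*s^2 - 12*s + 1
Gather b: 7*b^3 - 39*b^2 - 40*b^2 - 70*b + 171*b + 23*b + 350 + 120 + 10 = 7*b^3 - 79*b^2 + 124*b + 480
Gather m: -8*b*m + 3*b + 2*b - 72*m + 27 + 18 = 5*b + m*(-8*b - 72) + 45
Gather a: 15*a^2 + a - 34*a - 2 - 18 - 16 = 15*a^2 - 33*a - 36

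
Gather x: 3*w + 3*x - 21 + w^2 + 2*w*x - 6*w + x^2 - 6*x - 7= w^2 - 3*w + x^2 + x*(2*w - 3) - 28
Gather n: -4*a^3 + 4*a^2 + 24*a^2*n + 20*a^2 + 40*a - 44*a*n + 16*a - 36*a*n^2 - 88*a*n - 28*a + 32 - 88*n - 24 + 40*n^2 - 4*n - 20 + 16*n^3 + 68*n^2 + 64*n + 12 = -4*a^3 + 24*a^2 + 28*a + 16*n^3 + n^2*(108 - 36*a) + n*(24*a^2 - 132*a - 28)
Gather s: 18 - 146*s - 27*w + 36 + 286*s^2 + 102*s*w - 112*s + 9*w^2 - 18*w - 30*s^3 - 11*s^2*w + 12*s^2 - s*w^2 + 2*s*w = -30*s^3 + s^2*(298 - 11*w) + s*(-w^2 + 104*w - 258) + 9*w^2 - 45*w + 54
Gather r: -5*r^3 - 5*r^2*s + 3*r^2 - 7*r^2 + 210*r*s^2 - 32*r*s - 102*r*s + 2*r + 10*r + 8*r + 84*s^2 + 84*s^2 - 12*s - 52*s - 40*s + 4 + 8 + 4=-5*r^3 + r^2*(-5*s - 4) + r*(210*s^2 - 134*s + 20) + 168*s^2 - 104*s + 16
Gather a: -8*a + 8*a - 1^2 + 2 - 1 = 0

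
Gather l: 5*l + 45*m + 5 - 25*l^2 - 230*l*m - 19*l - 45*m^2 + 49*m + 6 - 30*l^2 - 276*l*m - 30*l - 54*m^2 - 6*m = -55*l^2 + l*(-506*m - 44) - 99*m^2 + 88*m + 11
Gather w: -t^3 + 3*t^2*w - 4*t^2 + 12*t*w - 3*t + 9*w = -t^3 - 4*t^2 - 3*t + w*(3*t^2 + 12*t + 9)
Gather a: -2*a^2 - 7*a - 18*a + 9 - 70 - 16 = -2*a^2 - 25*a - 77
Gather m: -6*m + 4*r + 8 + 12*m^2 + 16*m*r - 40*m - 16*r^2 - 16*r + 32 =12*m^2 + m*(16*r - 46) - 16*r^2 - 12*r + 40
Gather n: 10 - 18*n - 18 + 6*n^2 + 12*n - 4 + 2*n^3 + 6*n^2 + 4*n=2*n^3 + 12*n^2 - 2*n - 12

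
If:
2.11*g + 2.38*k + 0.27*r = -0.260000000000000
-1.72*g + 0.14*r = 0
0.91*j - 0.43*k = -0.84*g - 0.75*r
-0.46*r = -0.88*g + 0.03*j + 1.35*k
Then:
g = 0.11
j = -1.41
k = -0.36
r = 1.38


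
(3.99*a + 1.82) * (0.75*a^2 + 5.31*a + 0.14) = 2.9925*a^3 + 22.5519*a^2 + 10.2228*a + 0.2548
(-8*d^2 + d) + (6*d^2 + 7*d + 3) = -2*d^2 + 8*d + 3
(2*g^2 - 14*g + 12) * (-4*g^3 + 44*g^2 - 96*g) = -8*g^5 + 144*g^4 - 856*g^3 + 1872*g^2 - 1152*g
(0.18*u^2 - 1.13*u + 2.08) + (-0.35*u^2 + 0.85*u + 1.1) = -0.17*u^2 - 0.28*u + 3.18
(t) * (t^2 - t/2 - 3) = t^3 - t^2/2 - 3*t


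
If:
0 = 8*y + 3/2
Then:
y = -3/16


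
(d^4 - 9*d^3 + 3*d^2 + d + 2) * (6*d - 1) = 6*d^5 - 55*d^4 + 27*d^3 + 3*d^2 + 11*d - 2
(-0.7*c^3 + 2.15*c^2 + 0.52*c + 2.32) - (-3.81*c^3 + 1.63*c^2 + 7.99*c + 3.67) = 3.11*c^3 + 0.52*c^2 - 7.47*c - 1.35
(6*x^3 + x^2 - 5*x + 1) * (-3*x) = -18*x^4 - 3*x^3 + 15*x^2 - 3*x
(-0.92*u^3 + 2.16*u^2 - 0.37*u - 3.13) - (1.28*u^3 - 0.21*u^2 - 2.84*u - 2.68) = -2.2*u^3 + 2.37*u^2 + 2.47*u - 0.45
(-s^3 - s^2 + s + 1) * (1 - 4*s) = 4*s^4 + 3*s^3 - 5*s^2 - 3*s + 1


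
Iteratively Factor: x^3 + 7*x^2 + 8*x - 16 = (x - 1)*(x^2 + 8*x + 16) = (x - 1)*(x + 4)*(x + 4)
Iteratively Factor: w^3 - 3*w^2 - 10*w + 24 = (w - 4)*(w^2 + w - 6) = (w - 4)*(w - 2)*(w + 3)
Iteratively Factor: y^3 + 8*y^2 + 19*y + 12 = (y + 4)*(y^2 + 4*y + 3) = (y + 1)*(y + 4)*(y + 3)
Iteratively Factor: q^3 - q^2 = (q)*(q^2 - q) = q*(q - 1)*(q)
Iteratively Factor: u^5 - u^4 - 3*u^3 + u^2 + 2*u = (u - 1)*(u^4 - 3*u^2 - 2*u) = u*(u - 1)*(u^3 - 3*u - 2) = u*(u - 1)*(u + 1)*(u^2 - u - 2) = u*(u - 1)*(u + 1)^2*(u - 2)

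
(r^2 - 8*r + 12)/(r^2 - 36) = (r - 2)/(r + 6)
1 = 1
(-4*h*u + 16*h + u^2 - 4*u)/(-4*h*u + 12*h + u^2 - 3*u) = (u - 4)/(u - 3)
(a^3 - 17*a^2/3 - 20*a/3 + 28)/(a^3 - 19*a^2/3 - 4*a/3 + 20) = (3*a + 7)/(3*a + 5)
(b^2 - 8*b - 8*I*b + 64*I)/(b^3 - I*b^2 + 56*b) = (b - 8)/(b*(b + 7*I))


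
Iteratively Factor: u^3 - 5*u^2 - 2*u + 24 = (u - 4)*(u^2 - u - 6) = (u - 4)*(u + 2)*(u - 3)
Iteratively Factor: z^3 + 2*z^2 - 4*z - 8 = (z - 2)*(z^2 + 4*z + 4) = (z - 2)*(z + 2)*(z + 2)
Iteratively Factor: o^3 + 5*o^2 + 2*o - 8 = (o + 2)*(o^2 + 3*o - 4) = (o - 1)*(o + 2)*(o + 4)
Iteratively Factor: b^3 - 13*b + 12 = (b - 1)*(b^2 + b - 12) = (b - 3)*(b - 1)*(b + 4)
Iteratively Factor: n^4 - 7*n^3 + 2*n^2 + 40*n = (n)*(n^3 - 7*n^2 + 2*n + 40) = n*(n + 2)*(n^2 - 9*n + 20) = n*(n - 4)*(n + 2)*(n - 5)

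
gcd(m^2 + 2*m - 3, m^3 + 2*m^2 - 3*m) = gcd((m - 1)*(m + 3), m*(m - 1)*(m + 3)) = m^2 + 2*m - 3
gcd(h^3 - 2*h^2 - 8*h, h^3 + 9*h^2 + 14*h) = h^2 + 2*h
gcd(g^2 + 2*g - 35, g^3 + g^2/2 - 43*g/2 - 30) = g - 5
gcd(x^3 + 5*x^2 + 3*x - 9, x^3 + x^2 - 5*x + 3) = x^2 + 2*x - 3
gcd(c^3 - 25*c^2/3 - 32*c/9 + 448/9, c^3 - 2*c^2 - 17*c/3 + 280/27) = c^2 - c/3 - 56/9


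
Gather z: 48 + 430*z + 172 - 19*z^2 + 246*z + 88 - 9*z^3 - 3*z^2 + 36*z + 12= -9*z^3 - 22*z^2 + 712*z + 320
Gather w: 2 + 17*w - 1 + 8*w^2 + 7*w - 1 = 8*w^2 + 24*w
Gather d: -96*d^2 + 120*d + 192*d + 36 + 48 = -96*d^2 + 312*d + 84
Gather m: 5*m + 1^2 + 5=5*m + 6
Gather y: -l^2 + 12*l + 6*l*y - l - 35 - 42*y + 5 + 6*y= -l^2 + 11*l + y*(6*l - 36) - 30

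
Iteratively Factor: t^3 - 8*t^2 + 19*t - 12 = (t - 4)*(t^2 - 4*t + 3) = (t - 4)*(t - 3)*(t - 1)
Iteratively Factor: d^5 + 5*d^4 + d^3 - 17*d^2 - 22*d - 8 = (d + 4)*(d^4 + d^3 - 3*d^2 - 5*d - 2) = (d + 1)*(d + 4)*(d^3 - 3*d - 2) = (d + 1)^2*(d + 4)*(d^2 - d - 2) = (d - 2)*(d + 1)^2*(d + 4)*(d + 1)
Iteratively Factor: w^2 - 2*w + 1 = (w - 1)*(w - 1)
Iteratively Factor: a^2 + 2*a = (a + 2)*(a)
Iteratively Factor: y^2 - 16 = (y + 4)*(y - 4)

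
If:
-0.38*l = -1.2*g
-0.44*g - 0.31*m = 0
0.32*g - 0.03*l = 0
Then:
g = 0.00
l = 0.00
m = 0.00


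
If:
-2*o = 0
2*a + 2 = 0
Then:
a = -1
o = 0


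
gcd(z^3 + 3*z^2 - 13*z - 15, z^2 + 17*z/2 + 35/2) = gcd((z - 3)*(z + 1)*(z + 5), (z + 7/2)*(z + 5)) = z + 5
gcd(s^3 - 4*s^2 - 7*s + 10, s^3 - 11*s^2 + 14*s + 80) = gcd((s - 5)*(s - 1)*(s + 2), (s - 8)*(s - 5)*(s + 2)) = s^2 - 3*s - 10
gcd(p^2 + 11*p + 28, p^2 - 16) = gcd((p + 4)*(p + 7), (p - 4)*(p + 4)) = p + 4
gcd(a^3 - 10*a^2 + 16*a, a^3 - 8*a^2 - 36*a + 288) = a - 8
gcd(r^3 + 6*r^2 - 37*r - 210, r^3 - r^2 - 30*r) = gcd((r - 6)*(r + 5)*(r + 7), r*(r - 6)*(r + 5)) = r^2 - r - 30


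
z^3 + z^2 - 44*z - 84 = (z - 7)*(z + 2)*(z + 6)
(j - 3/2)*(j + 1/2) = j^2 - j - 3/4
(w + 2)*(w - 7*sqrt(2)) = w^2 - 7*sqrt(2)*w + 2*w - 14*sqrt(2)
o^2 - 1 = (o - 1)*(o + 1)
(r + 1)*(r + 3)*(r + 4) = r^3 + 8*r^2 + 19*r + 12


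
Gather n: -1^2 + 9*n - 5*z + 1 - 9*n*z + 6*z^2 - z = n*(9 - 9*z) + 6*z^2 - 6*z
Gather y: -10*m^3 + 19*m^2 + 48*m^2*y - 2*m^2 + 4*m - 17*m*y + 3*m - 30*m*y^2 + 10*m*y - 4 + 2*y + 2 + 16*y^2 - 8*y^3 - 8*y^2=-10*m^3 + 17*m^2 + 7*m - 8*y^3 + y^2*(8 - 30*m) + y*(48*m^2 - 7*m + 2) - 2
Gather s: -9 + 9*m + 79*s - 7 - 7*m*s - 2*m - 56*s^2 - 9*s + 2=7*m - 56*s^2 + s*(70 - 7*m) - 14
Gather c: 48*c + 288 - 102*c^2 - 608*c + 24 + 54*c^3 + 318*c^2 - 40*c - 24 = 54*c^3 + 216*c^2 - 600*c + 288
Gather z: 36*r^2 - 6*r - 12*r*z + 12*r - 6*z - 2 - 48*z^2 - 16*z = 36*r^2 + 6*r - 48*z^2 + z*(-12*r - 22) - 2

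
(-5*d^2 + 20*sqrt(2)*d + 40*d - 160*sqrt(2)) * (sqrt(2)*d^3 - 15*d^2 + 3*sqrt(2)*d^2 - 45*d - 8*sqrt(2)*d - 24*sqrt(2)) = -5*sqrt(2)*d^5 + 25*sqrt(2)*d^4 + 115*d^4 - 575*d^3 - 140*sqrt(2)*d^3 - 3080*d^2 + 1300*sqrt(2)*d^2 + 1600*d + 6240*sqrt(2)*d + 7680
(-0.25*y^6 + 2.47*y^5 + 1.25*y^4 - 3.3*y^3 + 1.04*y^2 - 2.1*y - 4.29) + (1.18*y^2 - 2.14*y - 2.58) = -0.25*y^6 + 2.47*y^5 + 1.25*y^4 - 3.3*y^3 + 2.22*y^2 - 4.24*y - 6.87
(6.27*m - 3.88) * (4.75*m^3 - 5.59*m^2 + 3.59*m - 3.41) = 29.7825*m^4 - 53.4793*m^3 + 44.1985*m^2 - 35.3099*m + 13.2308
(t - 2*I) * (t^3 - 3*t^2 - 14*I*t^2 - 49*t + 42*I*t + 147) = t^4 - 3*t^3 - 16*I*t^3 - 77*t^2 + 48*I*t^2 + 231*t + 98*I*t - 294*I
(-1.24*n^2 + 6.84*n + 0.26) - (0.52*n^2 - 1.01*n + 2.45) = -1.76*n^2 + 7.85*n - 2.19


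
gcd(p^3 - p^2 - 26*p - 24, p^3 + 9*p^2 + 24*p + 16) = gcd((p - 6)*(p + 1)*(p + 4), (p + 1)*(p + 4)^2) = p^2 + 5*p + 4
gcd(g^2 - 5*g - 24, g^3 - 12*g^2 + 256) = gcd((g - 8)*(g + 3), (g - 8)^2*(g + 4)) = g - 8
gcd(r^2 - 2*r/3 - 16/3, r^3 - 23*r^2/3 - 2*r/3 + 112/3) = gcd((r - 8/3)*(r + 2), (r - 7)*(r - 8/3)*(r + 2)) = r^2 - 2*r/3 - 16/3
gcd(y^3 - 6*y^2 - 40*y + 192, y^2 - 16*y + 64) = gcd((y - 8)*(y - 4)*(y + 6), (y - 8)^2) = y - 8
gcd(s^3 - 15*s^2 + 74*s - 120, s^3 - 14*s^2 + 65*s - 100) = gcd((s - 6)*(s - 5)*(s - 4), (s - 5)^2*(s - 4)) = s^2 - 9*s + 20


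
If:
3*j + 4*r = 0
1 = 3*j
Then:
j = 1/3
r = -1/4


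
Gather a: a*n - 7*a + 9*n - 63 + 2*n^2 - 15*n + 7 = a*(n - 7) + 2*n^2 - 6*n - 56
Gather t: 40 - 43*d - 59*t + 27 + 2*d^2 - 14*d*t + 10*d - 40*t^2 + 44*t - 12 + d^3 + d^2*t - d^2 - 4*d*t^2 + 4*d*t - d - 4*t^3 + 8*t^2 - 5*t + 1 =d^3 + d^2 - 34*d - 4*t^3 + t^2*(-4*d - 32) + t*(d^2 - 10*d - 20) + 56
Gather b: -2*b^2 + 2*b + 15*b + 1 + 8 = -2*b^2 + 17*b + 9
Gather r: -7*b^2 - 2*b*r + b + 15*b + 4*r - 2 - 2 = -7*b^2 + 16*b + r*(4 - 2*b) - 4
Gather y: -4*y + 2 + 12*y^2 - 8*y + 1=12*y^2 - 12*y + 3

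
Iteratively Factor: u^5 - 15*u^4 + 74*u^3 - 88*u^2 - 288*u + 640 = (u - 4)*(u^4 - 11*u^3 + 30*u^2 + 32*u - 160) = (u - 4)*(u + 2)*(u^3 - 13*u^2 + 56*u - 80) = (u - 4)^2*(u + 2)*(u^2 - 9*u + 20) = (u - 5)*(u - 4)^2*(u + 2)*(u - 4)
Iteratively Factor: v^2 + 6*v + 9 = (v + 3)*(v + 3)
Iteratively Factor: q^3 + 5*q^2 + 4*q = (q + 1)*(q^2 + 4*q) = q*(q + 1)*(q + 4)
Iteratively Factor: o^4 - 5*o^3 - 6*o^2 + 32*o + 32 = (o + 1)*(o^3 - 6*o^2 + 32) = (o + 1)*(o + 2)*(o^2 - 8*o + 16) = (o - 4)*(o + 1)*(o + 2)*(o - 4)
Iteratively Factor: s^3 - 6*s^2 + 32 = (s + 2)*(s^2 - 8*s + 16) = (s - 4)*(s + 2)*(s - 4)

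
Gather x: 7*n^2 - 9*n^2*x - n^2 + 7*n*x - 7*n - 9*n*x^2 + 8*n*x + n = 6*n^2 - 9*n*x^2 - 6*n + x*(-9*n^2 + 15*n)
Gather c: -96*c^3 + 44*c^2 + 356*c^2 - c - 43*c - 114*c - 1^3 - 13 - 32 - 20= -96*c^3 + 400*c^2 - 158*c - 66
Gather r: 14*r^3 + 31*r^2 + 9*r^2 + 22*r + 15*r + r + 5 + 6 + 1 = 14*r^3 + 40*r^2 + 38*r + 12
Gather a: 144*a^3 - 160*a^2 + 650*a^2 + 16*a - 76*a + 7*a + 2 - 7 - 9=144*a^3 + 490*a^2 - 53*a - 14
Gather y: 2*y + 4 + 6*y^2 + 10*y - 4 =6*y^2 + 12*y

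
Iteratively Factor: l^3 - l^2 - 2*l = (l)*(l^2 - l - 2) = l*(l + 1)*(l - 2)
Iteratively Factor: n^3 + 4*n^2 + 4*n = (n)*(n^2 + 4*n + 4) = n*(n + 2)*(n + 2)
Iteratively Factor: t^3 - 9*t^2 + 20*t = (t)*(t^2 - 9*t + 20) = t*(t - 5)*(t - 4)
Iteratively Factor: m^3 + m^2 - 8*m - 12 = (m - 3)*(m^2 + 4*m + 4) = (m - 3)*(m + 2)*(m + 2)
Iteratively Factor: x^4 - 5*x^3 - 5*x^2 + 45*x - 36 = (x - 3)*(x^3 - 2*x^2 - 11*x + 12) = (x - 4)*(x - 3)*(x^2 + 2*x - 3) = (x - 4)*(x - 3)*(x + 3)*(x - 1)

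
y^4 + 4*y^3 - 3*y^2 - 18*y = y*(y - 2)*(y + 3)^2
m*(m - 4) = m^2 - 4*m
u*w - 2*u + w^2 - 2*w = (u + w)*(w - 2)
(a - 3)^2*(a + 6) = a^3 - 27*a + 54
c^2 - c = c*(c - 1)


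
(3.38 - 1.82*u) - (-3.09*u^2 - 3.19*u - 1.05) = 3.09*u^2 + 1.37*u + 4.43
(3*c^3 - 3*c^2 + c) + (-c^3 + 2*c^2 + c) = 2*c^3 - c^2 + 2*c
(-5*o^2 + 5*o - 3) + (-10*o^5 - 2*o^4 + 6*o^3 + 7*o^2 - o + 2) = -10*o^5 - 2*o^4 + 6*o^3 + 2*o^2 + 4*o - 1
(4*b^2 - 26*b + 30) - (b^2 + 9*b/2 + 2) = 3*b^2 - 61*b/2 + 28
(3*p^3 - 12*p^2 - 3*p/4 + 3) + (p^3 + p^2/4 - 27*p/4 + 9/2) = 4*p^3 - 47*p^2/4 - 15*p/2 + 15/2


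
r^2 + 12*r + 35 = (r + 5)*(r + 7)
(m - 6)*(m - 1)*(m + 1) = m^3 - 6*m^2 - m + 6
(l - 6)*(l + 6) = l^2 - 36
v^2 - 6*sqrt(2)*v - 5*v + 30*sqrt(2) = (v - 5)*(v - 6*sqrt(2))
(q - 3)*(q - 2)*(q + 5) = q^3 - 19*q + 30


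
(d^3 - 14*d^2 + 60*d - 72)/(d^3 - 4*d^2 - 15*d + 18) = (d^2 - 8*d + 12)/(d^2 + 2*d - 3)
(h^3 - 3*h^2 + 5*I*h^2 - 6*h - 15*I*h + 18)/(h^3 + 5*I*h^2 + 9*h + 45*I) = (h^2 + h*(-3 + 2*I) - 6*I)/(h^2 + 2*I*h + 15)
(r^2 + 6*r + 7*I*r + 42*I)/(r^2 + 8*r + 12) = (r + 7*I)/(r + 2)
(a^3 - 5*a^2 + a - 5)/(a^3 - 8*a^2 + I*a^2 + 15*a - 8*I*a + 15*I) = (a - I)/(a - 3)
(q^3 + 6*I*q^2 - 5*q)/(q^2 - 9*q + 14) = q*(q^2 + 6*I*q - 5)/(q^2 - 9*q + 14)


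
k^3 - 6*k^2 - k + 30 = (k - 5)*(k - 3)*(k + 2)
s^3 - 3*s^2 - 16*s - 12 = (s - 6)*(s + 1)*(s + 2)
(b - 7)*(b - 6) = b^2 - 13*b + 42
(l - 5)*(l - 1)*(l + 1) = l^3 - 5*l^2 - l + 5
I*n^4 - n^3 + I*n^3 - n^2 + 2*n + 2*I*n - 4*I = (n - 1)*(n + 2)*(n + 2*I)*(I*n + 1)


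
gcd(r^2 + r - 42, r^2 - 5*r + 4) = 1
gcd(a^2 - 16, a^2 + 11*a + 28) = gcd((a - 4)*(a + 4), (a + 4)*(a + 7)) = a + 4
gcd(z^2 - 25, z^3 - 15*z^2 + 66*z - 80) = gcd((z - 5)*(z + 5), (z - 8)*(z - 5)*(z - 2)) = z - 5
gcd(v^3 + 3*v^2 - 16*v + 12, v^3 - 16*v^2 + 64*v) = 1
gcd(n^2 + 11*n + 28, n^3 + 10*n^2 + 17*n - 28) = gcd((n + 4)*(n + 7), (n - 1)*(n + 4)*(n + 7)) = n^2 + 11*n + 28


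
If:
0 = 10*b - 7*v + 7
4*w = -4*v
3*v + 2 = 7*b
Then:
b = 35/19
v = 69/19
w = -69/19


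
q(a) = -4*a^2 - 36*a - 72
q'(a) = -8*a - 36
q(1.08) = -115.55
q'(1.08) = -44.64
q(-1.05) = -38.61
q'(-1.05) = -27.60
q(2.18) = -169.49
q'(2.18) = -53.44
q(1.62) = -140.82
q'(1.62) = -48.96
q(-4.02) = 8.08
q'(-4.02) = -3.84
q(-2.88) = -1.50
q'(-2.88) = -12.96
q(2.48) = -185.88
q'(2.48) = -55.84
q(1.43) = -131.66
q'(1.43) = -47.44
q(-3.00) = 0.00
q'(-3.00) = -12.00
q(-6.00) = 0.00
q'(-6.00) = 12.00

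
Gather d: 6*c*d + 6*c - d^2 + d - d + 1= 6*c*d + 6*c - d^2 + 1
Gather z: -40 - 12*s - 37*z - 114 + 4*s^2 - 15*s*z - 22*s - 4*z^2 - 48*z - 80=4*s^2 - 34*s - 4*z^2 + z*(-15*s - 85) - 234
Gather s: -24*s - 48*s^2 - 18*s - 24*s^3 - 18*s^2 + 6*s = -24*s^3 - 66*s^2 - 36*s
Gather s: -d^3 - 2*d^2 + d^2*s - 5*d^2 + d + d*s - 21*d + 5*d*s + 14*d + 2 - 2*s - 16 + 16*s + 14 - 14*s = -d^3 - 7*d^2 - 6*d + s*(d^2 + 6*d)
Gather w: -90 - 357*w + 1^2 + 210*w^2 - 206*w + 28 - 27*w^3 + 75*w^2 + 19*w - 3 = -27*w^3 + 285*w^2 - 544*w - 64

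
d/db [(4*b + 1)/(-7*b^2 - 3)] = 2*(14*b^2 + 7*b - 6)/(49*b^4 + 42*b^2 + 9)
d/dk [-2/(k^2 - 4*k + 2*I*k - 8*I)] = 4*(k - 2 + I)/(k^2 - 4*k + 2*I*k - 8*I)^2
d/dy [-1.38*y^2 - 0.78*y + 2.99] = -2.76*y - 0.78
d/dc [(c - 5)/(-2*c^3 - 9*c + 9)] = (-2*c^3 - 9*c + 3*(c - 5)*(2*c^2 + 3) + 9)/(2*c^3 + 9*c - 9)^2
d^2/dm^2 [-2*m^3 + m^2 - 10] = 2 - 12*m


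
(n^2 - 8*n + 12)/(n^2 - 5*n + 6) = (n - 6)/(n - 3)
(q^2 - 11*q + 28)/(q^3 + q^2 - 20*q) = (q - 7)/(q*(q + 5))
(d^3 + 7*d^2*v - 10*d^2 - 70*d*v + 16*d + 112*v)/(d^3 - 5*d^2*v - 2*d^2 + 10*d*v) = (-d^2 - 7*d*v + 8*d + 56*v)/(d*(-d + 5*v))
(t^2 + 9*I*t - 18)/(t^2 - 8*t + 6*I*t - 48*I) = (t + 3*I)/(t - 8)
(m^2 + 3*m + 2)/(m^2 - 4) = (m + 1)/(m - 2)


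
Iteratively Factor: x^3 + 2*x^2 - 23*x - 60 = (x + 4)*(x^2 - 2*x - 15) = (x - 5)*(x + 4)*(x + 3)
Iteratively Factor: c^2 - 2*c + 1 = (c - 1)*(c - 1)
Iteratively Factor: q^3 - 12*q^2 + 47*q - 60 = (q - 3)*(q^2 - 9*q + 20) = (q - 4)*(q - 3)*(q - 5)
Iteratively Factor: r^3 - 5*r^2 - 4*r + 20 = (r - 5)*(r^2 - 4) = (r - 5)*(r + 2)*(r - 2)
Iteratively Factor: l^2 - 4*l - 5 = (l + 1)*(l - 5)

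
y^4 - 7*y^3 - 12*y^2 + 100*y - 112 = (y - 7)*(y - 2)^2*(y + 4)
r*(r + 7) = r^2 + 7*r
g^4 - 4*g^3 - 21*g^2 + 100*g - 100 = (g - 5)*(g - 2)^2*(g + 5)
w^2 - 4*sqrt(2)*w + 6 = (w - 3*sqrt(2))*(w - sqrt(2))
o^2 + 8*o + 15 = (o + 3)*(o + 5)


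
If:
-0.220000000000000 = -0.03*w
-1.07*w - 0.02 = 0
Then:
No Solution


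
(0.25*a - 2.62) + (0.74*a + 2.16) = 0.99*a - 0.46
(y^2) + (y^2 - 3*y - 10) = 2*y^2 - 3*y - 10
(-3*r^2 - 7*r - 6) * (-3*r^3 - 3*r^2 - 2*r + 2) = 9*r^5 + 30*r^4 + 45*r^3 + 26*r^2 - 2*r - 12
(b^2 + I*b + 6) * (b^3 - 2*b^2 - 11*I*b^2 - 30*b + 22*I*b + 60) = b^5 - 2*b^4 - 10*I*b^4 - 13*b^3 + 20*I*b^3 + 26*b^2 - 96*I*b^2 - 180*b + 192*I*b + 360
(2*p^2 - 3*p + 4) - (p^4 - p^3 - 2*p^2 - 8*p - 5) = -p^4 + p^3 + 4*p^2 + 5*p + 9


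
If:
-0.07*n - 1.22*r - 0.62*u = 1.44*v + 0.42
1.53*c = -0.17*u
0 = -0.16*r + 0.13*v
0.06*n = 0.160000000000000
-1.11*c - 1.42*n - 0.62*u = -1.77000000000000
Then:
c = 0.45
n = 2.67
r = 0.64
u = -4.06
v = 0.79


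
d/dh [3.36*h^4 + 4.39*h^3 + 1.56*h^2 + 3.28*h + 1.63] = 13.44*h^3 + 13.17*h^2 + 3.12*h + 3.28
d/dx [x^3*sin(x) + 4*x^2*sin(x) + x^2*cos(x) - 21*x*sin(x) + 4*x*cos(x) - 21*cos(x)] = x^3*cos(x) + 2*x^2*sin(x) + 4*x^2*cos(x) + 4*x*sin(x) - 19*x*cos(x) + 4*cos(x)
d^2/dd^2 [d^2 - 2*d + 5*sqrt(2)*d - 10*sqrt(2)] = 2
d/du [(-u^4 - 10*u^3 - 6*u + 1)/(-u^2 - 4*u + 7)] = 2*(u^5 + 11*u^4 + 26*u^3 - 108*u^2 + u - 19)/(u^4 + 8*u^3 + 2*u^2 - 56*u + 49)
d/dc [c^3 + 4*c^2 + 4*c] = 3*c^2 + 8*c + 4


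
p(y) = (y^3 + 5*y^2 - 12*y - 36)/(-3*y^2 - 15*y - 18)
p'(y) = (6*y + 15)*(y^3 + 5*y^2 - 12*y - 36)/(-3*y^2 - 15*y - 18)^2 + (3*y^2 + 10*y - 12)/(-3*y^2 - 15*y - 18)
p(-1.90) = 6.09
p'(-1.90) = -5.29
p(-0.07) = 2.07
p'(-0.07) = -1.03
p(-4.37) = -2.92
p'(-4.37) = -3.53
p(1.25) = 1.00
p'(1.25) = -0.67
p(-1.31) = 3.99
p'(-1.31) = -2.43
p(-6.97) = 0.81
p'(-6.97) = -0.71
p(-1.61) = 4.85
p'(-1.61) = -3.44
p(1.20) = 1.03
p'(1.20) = -0.67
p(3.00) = 0.00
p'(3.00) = -0.50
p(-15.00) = 4.50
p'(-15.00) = -0.38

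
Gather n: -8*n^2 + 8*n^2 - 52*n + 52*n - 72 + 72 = 0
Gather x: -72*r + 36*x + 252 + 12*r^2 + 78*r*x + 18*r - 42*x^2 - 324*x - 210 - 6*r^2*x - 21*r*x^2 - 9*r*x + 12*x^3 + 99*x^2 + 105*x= 12*r^2 - 54*r + 12*x^3 + x^2*(57 - 21*r) + x*(-6*r^2 + 69*r - 183) + 42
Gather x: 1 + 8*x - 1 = 8*x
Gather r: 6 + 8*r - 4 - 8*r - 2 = 0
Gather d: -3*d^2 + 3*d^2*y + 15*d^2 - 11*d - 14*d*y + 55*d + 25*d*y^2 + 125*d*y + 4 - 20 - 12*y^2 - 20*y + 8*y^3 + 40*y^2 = d^2*(3*y + 12) + d*(25*y^2 + 111*y + 44) + 8*y^3 + 28*y^2 - 20*y - 16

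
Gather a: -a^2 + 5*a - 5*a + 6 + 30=36 - a^2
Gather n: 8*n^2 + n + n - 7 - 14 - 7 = 8*n^2 + 2*n - 28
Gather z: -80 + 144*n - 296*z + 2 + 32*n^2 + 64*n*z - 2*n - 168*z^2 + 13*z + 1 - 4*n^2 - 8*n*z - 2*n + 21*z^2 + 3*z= 28*n^2 + 140*n - 147*z^2 + z*(56*n - 280) - 77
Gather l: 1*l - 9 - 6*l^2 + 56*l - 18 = -6*l^2 + 57*l - 27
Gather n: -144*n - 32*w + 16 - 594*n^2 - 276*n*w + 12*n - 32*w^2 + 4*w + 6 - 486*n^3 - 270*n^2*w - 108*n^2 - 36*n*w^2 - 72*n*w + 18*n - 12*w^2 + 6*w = -486*n^3 + n^2*(-270*w - 702) + n*(-36*w^2 - 348*w - 114) - 44*w^2 - 22*w + 22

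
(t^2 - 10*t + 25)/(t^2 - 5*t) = (t - 5)/t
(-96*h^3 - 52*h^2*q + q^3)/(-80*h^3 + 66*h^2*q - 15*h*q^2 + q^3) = (12*h^2 + 8*h*q + q^2)/(10*h^2 - 7*h*q + q^2)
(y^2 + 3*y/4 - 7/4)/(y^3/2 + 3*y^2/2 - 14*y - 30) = (4*y^2 + 3*y - 7)/(2*(y^3 + 3*y^2 - 28*y - 60))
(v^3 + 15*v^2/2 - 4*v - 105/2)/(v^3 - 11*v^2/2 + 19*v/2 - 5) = (v^2 + 10*v + 21)/(v^2 - 3*v + 2)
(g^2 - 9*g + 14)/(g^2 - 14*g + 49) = (g - 2)/(g - 7)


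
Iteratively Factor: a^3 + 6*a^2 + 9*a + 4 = (a + 1)*(a^2 + 5*a + 4) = (a + 1)^2*(a + 4)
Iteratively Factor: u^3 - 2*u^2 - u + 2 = (u - 1)*(u^2 - u - 2) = (u - 2)*(u - 1)*(u + 1)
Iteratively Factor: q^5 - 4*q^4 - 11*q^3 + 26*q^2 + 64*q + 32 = (q - 4)*(q^4 - 11*q^2 - 18*q - 8) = (q - 4)*(q + 1)*(q^3 - q^2 - 10*q - 8) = (q - 4)^2*(q + 1)*(q^2 + 3*q + 2) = (q - 4)^2*(q + 1)*(q + 2)*(q + 1)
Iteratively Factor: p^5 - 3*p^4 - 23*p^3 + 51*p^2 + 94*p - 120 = (p - 5)*(p^4 + 2*p^3 - 13*p^2 - 14*p + 24) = (p - 5)*(p + 4)*(p^3 - 2*p^2 - 5*p + 6) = (p - 5)*(p + 2)*(p + 4)*(p^2 - 4*p + 3) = (p - 5)*(p - 1)*(p + 2)*(p + 4)*(p - 3)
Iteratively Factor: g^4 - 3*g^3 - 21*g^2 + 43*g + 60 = (g + 1)*(g^3 - 4*g^2 - 17*g + 60) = (g - 5)*(g + 1)*(g^2 + g - 12) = (g - 5)*(g + 1)*(g + 4)*(g - 3)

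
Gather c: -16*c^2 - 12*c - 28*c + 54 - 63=-16*c^2 - 40*c - 9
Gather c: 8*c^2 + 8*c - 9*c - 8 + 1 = 8*c^2 - c - 7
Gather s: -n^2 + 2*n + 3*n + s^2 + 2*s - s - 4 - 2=-n^2 + 5*n + s^2 + s - 6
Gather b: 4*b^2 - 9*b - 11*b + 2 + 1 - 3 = 4*b^2 - 20*b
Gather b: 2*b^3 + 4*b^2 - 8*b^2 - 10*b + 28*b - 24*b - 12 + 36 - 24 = 2*b^3 - 4*b^2 - 6*b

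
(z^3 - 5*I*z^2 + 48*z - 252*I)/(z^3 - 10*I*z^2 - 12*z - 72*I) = (z + 7*I)/(z + 2*I)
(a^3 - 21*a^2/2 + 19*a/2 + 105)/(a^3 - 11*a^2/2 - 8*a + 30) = (a - 7)/(a - 2)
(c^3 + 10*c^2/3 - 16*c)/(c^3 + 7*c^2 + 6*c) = (c - 8/3)/(c + 1)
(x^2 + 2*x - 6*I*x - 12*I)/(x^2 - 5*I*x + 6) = (x + 2)/(x + I)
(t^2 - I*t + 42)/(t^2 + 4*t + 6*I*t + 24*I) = (t - 7*I)/(t + 4)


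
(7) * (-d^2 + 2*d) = -7*d^2 + 14*d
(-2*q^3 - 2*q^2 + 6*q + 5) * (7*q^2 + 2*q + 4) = -14*q^5 - 18*q^4 + 30*q^3 + 39*q^2 + 34*q + 20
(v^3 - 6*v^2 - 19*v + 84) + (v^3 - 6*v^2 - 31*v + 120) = 2*v^3 - 12*v^2 - 50*v + 204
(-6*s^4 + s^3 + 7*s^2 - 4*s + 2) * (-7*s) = 42*s^5 - 7*s^4 - 49*s^3 + 28*s^2 - 14*s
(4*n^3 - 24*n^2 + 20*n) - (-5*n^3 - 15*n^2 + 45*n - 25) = 9*n^3 - 9*n^2 - 25*n + 25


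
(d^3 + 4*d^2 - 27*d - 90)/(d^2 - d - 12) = (d^2 + d - 30)/(d - 4)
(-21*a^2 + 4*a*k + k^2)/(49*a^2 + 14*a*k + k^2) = (-3*a + k)/(7*a + k)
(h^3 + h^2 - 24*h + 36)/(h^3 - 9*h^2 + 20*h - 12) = (h^2 + 3*h - 18)/(h^2 - 7*h + 6)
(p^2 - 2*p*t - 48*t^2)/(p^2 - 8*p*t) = (p + 6*t)/p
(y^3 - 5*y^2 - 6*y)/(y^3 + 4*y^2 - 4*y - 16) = y*(y^2 - 5*y - 6)/(y^3 + 4*y^2 - 4*y - 16)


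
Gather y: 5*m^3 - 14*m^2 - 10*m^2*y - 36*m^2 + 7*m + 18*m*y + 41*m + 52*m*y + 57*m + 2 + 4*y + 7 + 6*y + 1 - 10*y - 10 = 5*m^3 - 50*m^2 + 105*m + y*(-10*m^2 + 70*m)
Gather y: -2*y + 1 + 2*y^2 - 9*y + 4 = 2*y^2 - 11*y + 5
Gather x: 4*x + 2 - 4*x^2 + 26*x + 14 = -4*x^2 + 30*x + 16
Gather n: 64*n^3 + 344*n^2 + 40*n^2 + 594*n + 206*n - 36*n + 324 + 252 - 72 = 64*n^3 + 384*n^2 + 764*n + 504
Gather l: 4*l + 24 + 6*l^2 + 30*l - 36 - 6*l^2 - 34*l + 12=0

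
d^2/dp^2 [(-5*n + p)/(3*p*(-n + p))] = 2*(-5*n^3 + 15*n^2*p - 15*n*p^2 + p^3)/(3*p^3*(-n^3 + 3*n^2*p - 3*n*p^2 + p^3))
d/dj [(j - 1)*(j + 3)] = 2*j + 2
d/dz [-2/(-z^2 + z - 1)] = 2*(1 - 2*z)/(z^2 - z + 1)^2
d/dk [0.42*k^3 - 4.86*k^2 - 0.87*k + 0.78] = 1.26*k^2 - 9.72*k - 0.87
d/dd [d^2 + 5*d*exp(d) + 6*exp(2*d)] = 5*d*exp(d) + 2*d + 12*exp(2*d) + 5*exp(d)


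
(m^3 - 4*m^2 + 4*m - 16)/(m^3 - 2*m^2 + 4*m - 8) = (m - 4)/(m - 2)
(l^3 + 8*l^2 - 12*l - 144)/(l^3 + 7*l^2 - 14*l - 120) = (l + 6)/(l + 5)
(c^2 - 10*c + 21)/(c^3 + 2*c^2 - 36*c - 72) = (c^2 - 10*c + 21)/(c^3 + 2*c^2 - 36*c - 72)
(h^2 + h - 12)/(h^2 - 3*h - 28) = (h - 3)/(h - 7)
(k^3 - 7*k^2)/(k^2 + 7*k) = k*(k - 7)/(k + 7)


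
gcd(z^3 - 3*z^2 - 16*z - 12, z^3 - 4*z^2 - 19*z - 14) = z^2 + 3*z + 2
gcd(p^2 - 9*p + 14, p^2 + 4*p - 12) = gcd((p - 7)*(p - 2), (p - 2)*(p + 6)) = p - 2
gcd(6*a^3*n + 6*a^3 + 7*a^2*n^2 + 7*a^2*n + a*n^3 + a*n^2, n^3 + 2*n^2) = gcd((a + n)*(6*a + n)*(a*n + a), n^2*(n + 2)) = 1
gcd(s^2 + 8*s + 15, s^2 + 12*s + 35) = s + 5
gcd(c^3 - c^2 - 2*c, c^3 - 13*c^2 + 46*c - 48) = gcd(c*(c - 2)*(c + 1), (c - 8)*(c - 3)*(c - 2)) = c - 2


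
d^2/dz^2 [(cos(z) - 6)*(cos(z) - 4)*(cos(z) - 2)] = -179*cos(z)/4 + 24*cos(2*z) - 9*cos(3*z)/4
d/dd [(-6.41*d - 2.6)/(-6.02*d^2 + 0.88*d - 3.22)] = (-38.5882*d^2 - 31.304*d + 22.9282)/(36.2404*d^4 - 10.5952*d^3 + 39.5432*d^2 - 5.6672*d + 10.3684)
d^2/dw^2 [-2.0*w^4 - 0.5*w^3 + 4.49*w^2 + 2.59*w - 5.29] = -24.0*w^2 - 3.0*w + 8.98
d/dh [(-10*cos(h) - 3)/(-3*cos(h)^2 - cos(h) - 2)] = (-30*sin(h)^2 + 18*cos(h) + 13)*sin(h)/(3*cos(h)^2 + cos(h) + 2)^2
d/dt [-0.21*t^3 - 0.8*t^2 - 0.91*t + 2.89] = -0.63*t^2 - 1.6*t - 0.91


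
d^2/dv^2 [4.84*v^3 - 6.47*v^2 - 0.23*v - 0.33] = 29.04*v - 12.94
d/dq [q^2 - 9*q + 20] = 2*q - 9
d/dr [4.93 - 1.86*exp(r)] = -1.86*exp(r)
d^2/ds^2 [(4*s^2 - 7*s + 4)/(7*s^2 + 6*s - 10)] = 2*(-511*s^3 + 1428*s^2 - 966*s + 404)/(343*s^6 + 882*s^5 - 714*s^4 - 2304*s^3 + 1020*s^2 + 1800*s - 1000)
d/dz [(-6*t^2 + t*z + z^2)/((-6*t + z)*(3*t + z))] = -4*t/(36*t^2 - 12*t*z + z^2)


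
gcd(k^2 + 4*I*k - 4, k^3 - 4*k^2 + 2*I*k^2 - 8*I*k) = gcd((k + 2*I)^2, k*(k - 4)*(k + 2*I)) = k + 2*I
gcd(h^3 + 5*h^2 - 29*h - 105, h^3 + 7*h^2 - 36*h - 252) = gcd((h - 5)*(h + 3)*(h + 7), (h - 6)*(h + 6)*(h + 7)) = h + 7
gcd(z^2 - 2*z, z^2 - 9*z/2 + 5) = z - 2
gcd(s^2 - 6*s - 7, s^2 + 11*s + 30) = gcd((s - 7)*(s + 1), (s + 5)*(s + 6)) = 1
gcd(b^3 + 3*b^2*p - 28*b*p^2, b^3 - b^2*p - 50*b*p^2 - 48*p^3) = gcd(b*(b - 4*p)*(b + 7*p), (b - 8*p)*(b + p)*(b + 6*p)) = 1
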